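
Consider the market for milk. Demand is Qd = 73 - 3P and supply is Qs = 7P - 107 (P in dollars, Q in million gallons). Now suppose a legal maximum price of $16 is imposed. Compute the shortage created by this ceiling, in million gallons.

Equilibrium: 73 - 3P = 7P - 107, so 180 = 10P and P* = 18, Q* = 19.
Since 16 < 18, the ceiling is binding.
At P = 16: Qd = 73 - 3·16 = 25 and Qs = 7·16 - 107 = 5.
Shortage = Qd - Qs = 25 - 5 = 20.

20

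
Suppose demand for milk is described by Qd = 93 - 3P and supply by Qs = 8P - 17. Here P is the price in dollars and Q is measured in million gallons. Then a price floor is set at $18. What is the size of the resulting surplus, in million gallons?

Equilibrium: 93 - 3P = 8P - 17, so 110 = 11P and P* = 10, Q* = 63.
Because the floor (18) lies above the market-clearing price, it is binding.
At P = 18: Qd = 93 - 3·18 = 39 and Qs = 8·18 - 17 = 127.
Surplus = Qs - Qd = 127 - 39 = 88.

88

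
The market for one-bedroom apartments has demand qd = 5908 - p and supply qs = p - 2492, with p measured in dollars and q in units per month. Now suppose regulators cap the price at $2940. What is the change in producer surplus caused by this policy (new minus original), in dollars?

-1358280

Without the control the market clears where 5908 - p = p - 2492, i.e. p* = 4200 and q* = 1708.
Because the ceiling (2940) lies below the market-clearing price, it is binding.
At p = 2940: qd = 5908 - 2940 = 2968 and qs = 2940 - 2492 = 448.
Producer surplus without the control is ½ · (4200 - 2492) · 1708 = 1458632.
With the ceiling, producers sell 448 units at 2940, so PS = ½ · (2940 - 2492) · 448 = 100352.
Change in producer surplus = 100352 - 1458632 = -1358280.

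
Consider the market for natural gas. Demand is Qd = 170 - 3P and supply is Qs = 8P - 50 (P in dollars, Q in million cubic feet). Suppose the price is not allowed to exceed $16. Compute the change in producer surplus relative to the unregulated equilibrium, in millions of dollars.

-376

Equilibrium: 170 - 3P = 8P - 50, so 220 = 11P and P* = 20, Q* = 110.
The ceiling of 16 is below the equilibrium price 20, so it binds.
At P = 16: Qd = 170 - 3·16 = 122 and Qs = 8·16 - 50 = 78.
Producer surplus without the control is ½ · (20 - 6.25) · 110 = 756.25.
With the ceiling, producers sell 78 units at 16, so PS = ½ · (16 - 6.25) · 78 = 380.25.
Change in producer surplus = 380.25 - 756.25 = -376.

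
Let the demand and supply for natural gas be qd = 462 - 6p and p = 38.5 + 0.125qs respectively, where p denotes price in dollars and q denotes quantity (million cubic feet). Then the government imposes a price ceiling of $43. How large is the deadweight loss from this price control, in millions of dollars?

1344

Rearranging supply gives qs = 8p - 308. Equilibrium: 462 - 6p = 8p - 308, so 770 = 14p and p* = 55, q* = 132.
Because the ceiling (43) lies below the market-clearing price, it is binding.
At p = 43: qd = 462 - 6·43 = 204 and qs = 8·43 - 308 = 36.
Quantity traded falls to 36. At q = 36 the demand price is (462 - 36)/6 = 71 and the supply price is (308 + 36)/8 = 43.
Deadweight loss = ½ · (71 - 43) · (132 - 36) = ½ · 28 · 96 = 1344.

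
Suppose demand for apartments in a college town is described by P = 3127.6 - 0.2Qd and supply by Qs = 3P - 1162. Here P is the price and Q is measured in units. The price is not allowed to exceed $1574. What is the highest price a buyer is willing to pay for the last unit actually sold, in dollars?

2415.6

Rearranging demand gives Qd = 15638 - 5P. Equilibrium: 15638 - 5P = 3P - 1162, so 16800 = 8P and P* = 2100, Q* = 5138.
Since 1574 < 2100, the ceiling is binding.
At P = 1574: Qd = 15638 - 5·1574 = 7768 and Qs = 3·1574 - 1162 = 3560.
Only 3560 units reach the market. On the demand curve, the marginal buyer's willingness to pay at Q = 3560 is (15638 - 3560)/5 = 2415.6.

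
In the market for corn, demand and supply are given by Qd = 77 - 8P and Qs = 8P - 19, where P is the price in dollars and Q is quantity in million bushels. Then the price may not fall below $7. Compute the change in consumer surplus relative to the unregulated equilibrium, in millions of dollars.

-25

Setting quantity demanded equal to quantity supplied, 77 - 8P = 8P - 19, gives P* = 6 and Q* = 29.
The floor of 7 is above the equilibrium price 6, so it binds.
At P = 7: Qd = 77 - 8·7 = 21 and Qs = 8·7 - 19 = 37.
Consumer surplus without the control is ½ · (9.625 - 6) · 29 = 52.5625.
With the floor, consumers buy 21 units at 7, so CS = ½ · (9.625 - 7) · 21 = 27.5625.
Change in consumer surplus = 27.5625 - 52.5625 = -25.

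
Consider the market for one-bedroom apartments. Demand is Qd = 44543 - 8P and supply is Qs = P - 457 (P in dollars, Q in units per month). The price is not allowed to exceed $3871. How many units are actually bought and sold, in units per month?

Without the control the market clears where 44543 - 8P = P - 457, i.e. P* = 5000 and Q* = 4543.
The ceiling of 3871 is below the equilibrium price 5000, so it binds.
At P = 3871: Qd = 44543 - 8·3871 = 13575 and Qs = 3871 - 457 = 3414.
The quantity actually transacted is the short side, supply: 3414.

3414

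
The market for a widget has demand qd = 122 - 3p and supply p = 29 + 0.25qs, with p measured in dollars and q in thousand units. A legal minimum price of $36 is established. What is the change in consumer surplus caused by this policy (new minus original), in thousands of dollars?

-34

Rearranging supply gives qs = 4p - 116. In a free market, 122 - 3p = 4p - 116 gives the equilibrium p* = 34, q* = 20.
Since 36 > 34, the floor is binding.
At p = 36: qd = 122 - 3·36 = 14 and qs = 4·36 - 116 = 28.
Consumer surplus without the control is ½ · (122/3 - 34) · 20 = 200/3.
With the floor, consumers buy 14 units at 36, so CS = ½ · (122/3 - 36) · 14 = 98/3.
Change in consumer surplus = 98/3 - 200/3 = -34.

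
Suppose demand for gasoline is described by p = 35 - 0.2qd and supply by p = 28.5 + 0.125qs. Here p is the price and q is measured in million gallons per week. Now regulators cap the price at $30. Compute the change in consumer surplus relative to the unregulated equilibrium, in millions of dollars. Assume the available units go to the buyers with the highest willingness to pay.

Rearranging demand gives qd = 175 - 5p; rearranging supply gives qs = 8p - 228. Setting quantity demanded equal to quantity supplied, 175 - 5p = 8p - 228, gives p* = 31 and q* = 20.
The ceiling of 30 is below the equilibrium price 31, so it binds.
At p = 30: qd = 175 - 5·30 = 25 and qs = 8·30 - 228 = 12.
Consumer surplus without the control is ½ · (35 - 31) · 20 = 40.
With the ceiling, 12 units are sold at 30 (assume they go to the highest-value buyers). The demand price at q = 12 is 32.6, so CS = ½ · [(35 - 30) + (32.6 - 30)] · 12 = 45.6.
Change in consumer surplus = 45.6 - 40 = 5.6.

5.6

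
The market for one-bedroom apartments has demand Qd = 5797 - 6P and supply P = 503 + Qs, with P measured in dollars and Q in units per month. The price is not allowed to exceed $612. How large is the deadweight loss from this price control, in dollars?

48384

Rearranging supply gives Qs = P - 503. In a free market, 5797 - 6P = P - 503 gives the equilibrium P* = 900, Q* = 397.
Because the ceiling (612) lies below the market-clearing price, it is binding.
At P = 612: Qd = 5797 - 6·612 = 2125 and Qs = 612 - 503 = 109.
Quantity traded falls to 109. At Q = 109 the demand price is (5797 - 109)/6 = 948 and the supply price is 503 + 109 = 612.
Deadweight loss = ½ · (948 - 612) · (397 - 109) = ½ · 336 · 288 = 48384.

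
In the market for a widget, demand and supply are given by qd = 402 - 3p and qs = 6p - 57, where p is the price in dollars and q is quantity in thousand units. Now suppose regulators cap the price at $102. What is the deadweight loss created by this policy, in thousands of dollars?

0

Setting quantity demanded equal to quantity supplied, 402 - 3p = 6p - 57, gives p* = 51 and q* = 249.
Since 102 is above p* = 51, the ceiling does not bind and the free-market outcome prevails.
Since the control does not bind, no trades are prevented and deadweight loss is zero.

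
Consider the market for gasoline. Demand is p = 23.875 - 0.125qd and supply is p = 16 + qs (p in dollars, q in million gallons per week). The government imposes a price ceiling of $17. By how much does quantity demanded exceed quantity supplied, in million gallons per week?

54

Rearranging demand gives qd = 191 - 8p; rearranging supply gives qs = p - 16. Without the control the market clears where 191 - 8p = p - 16, i.e. p* = 23 and q* = 7.
The ceiling of 17 is below the equilibrium price 23, so it binds.
At p = 17: qd = 191 - 8·17 = 55 and qs = 17 - 16 = 1.
Shortage = qd - qs = 55 - 1 = 54.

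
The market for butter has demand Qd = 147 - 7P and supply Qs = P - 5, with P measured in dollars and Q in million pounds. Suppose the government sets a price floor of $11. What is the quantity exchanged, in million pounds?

In a free market, 147 - 7P = P - 5 gives the equilibrium P* = 19, Q* = 14.
Since 11 is below P* = 19, the floor does not bind and the free-market outcome prevails.

14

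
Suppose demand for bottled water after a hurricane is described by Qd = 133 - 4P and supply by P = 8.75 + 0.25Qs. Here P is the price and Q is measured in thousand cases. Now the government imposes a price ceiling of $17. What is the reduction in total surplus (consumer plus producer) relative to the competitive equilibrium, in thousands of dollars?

Rearranging supply gives Qs = 4P - 35. Equilibrium: 133 - 4P = 4P - 35, so 168 = 8P and P* = 21, Q* = 49.
The ceiling of 17 is below the equilibrium price 21, so it binds.
At P = 17: Qd = 133 - 4·17 = 65 and Qs = 4·17 - 35 = 33.
Quantity traded falls to 33. At Q = 33 the demand price is (133 - 33)/4 = 25 and the supply price is (35 + 33)/4 = 17.
Deadweight loss = ½ · (25 - 17) · (49 - 33) = ½ · 8 · 16 = 64.

64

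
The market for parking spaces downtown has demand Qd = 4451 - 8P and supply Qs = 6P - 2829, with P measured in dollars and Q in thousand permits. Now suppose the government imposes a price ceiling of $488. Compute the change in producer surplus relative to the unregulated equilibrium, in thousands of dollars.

-6240

Without the control the market clears where 4451 - 8P = 6P - 2829, i.e. P* = 520 and Q* = 291.
The ceiling of 488 is below the equilibrium price 520, so it binds.
At P = 488: Qd = 4451 - 8·488 = 547 and Qs = 6·488 - 2829 = 99.
Producer surplus without the control is ½ · (520 - 471.5) · 291 = 7056.75.
With the ceiling, producers sell 99 units at 488, so PS = ½ · (488 - 471.5) · 99 = 816.75.
Change in producer surplus = 816.75 - 7056.75 = -6240.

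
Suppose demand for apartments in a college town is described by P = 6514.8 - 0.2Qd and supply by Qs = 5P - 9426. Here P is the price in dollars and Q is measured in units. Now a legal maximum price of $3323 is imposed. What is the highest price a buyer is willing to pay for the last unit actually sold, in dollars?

5077

Rearranging demand gives Qd = 32574 - 5P. Without the control the market clears where 32574 - 5P = 5P - 9426, i.e. P* = 4200 and Q* = 11574.
Since 3323 < 4200, the ceiling is binding.
At P = 3323: Qd = 32574 - 5·3323 = 15959 and Qs = 5·3323 - 9426 = 7189.
Only 7189 units reach the market. On the demand curve, the marginal buyer's willingness to pay at Q = 7189 is (32574 - 7189)/5 = 5077.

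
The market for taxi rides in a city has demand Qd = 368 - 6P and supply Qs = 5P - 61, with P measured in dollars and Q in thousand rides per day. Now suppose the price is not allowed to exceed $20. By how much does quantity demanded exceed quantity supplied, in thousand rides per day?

In a free market, 368 - 6P = 5P - 61 gives the equilibrium P* = 39, Q* = 134.
The ceiling of 20 is below the equilibrium price 39, so it binds.
At P = 20: Qd = 368 - 6·20 = 248 and Qs = 5·20 - 61 = 39.
Shortage = Qd - Qs = 248 - 39 = 209.

209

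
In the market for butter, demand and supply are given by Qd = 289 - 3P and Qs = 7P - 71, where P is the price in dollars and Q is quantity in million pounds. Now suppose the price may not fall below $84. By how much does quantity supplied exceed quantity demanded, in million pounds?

In a free market, 289 - 3P = 7P - 71 gives the equilibrium P* = 36, Q* = 181.
The floor of 84 is above the equilibrium price 36, so it binds.
At P = 84: Qd = 289 - 3·84 = 37 and Qs = 7·84 - 71 = 517.
Surplus = Qs - Qd = 517 - 37 = 480.

480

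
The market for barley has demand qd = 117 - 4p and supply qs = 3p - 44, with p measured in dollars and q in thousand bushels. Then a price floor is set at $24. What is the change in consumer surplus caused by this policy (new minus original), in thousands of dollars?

Without the control the market clears where 117 - 4p = 3p - 44, i.e. p* = 23 and q* = 25.
Since 24 > 23, the floor is binding.
At p = 24: qd = 117 - 4·24 = 21 and qs = 3·24 - 44 = 28.
Consumer surplus without the control is ½ · (29.25 - 23) · 25 = 78.125.
With the floor, consumers buy 21 units at 24, so CS = ½ · (29.25 - 24) · 21 = 55.125.
Change in consumer surplus = 55.125 - 78.125 = -23.

-23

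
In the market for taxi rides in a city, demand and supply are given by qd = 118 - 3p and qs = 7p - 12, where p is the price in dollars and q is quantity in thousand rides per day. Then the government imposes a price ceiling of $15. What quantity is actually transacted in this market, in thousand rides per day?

Equilibrium: 118 - 3p = 7p - 12, so 130 = 10p and p* = 13, q* = 79.
Since 15 is above p* = 13, the ceiling does not bind and the free-market outcome prevails.

79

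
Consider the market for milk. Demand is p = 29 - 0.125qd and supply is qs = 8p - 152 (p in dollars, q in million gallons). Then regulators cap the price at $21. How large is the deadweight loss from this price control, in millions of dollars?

72

Rearranging demand gives qd = 232 - 8p. Setting quantity demanded equal to quantity supplied, 232 - 8p = 8p - 152, gives p* = 24 and q* = 40.
Because the ceiling (21) lies below the market-clearing price, it is binding.
At p = 21: qd = 232 - 8·21 = 64 and qs = 8·21 - 152 = 16.
Quantity traded falls to 16. At q = 16 the demand price is (232 - 16)/8 = 27 and the supply price is (152 + 16)/8 = 21.
Deadweight loss = ½ · (27 - 21) · (40 - 16) = ½ · 6 · 24 = 72.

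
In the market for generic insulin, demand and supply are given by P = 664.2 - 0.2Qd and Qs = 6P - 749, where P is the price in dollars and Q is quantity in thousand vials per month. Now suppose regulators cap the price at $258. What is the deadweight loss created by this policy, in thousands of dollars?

82790.4

Rearranging demand gives Qd = 3321 - 5P. Without the control the market clears where 3321 - 5P = 6P - 749, i.e. P* = 370 and Q* = 1471.
Because the ceiling (258) lies below the market-clearing price, it is binding.
At P = 258: Qd = 3321 - 5·258 = 2031 and Qs = 6·258 - 749 = 799.
Quantity traded falls to 799. At Q = 799 the demand price is (3321 - 799)/5 = 504.4 and the supply price is (749 + 799)/6 = 258.
Deadweight loss = ½ · (504.4 - 258) · (1471 - 799) = ½ · 246.4 · 672 = 82790.4.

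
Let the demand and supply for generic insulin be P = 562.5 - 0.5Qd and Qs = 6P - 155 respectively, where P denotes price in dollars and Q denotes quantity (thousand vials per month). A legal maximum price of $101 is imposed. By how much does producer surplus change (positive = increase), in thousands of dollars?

Rearranging demand gives Qd = 1125 - 2P. Setting quantity demanded equal to quantity supplied, 1125 - 2P = 6P - 155, gives P* = 160 and Q* = 805.
Since 101 < 160, the ceiling is binding.
At P = 101: Qd = 1125 - 2·101 = 923 and Qs = 6·101 - 155 = 451.
Producer surplus without the control is ½ · (160 - 155/6) · 805 = 648025/12.
With the ceiling, producers sell 451 units at 101, so PS = ½ · (101 - 155/6) · 451 = 203401/12.
Change in producer surplus = 203401/12 - 648025/12 = -37052.

-37052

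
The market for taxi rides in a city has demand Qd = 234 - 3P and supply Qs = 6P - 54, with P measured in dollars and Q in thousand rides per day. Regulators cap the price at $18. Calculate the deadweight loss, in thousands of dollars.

Equilibrium: 234 - 3P = 6P - 54, so 288 = 9P and P* = 32, Q* = 138.
Because the ceiling (18) lies below the market-clearing price, it is binding.
At P = 18: Qd = 234 - 3·18 = 180 and Qs = 6·18 - 54 = 54.
Quantity traded falls to 54. At Q = 54 the demand price is (234 - 54)/3 = 60 and the supply price is (54 + 54)/6 = 18.
Deadweight loss = ½ · (60 - 18) · (138 - 54) = ½ · 42 · 84 = 1764.

1764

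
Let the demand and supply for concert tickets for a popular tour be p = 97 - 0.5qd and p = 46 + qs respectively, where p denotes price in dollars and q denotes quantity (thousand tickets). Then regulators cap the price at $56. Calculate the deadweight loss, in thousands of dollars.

432

Rearranging demand gives qd = 194 - 2p; rearranging supply gives qs = p - 46. Without the control the market clears where 194 - 2p = p - 46, i.e. p* = 80 and q* = 34.
Because the ceiling (56) lies below the market-clearing price, it is binding.
At p = 56: qd = 194 - 2·56 = 82 and qs = 56 - 46 = 10.
Quantity traded falls to 10. At q = 10 the demand price is (194 - 10)/2 = 92 and the supply price is 46 + 10 = 56.
Deadweight loss = ½ · (92 - 56) · (34 - 10) = ½ · 36 · 24 = 432.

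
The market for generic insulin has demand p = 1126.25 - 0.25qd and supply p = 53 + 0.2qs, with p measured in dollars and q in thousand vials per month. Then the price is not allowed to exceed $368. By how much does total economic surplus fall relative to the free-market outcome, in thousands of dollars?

147622.5

Rearranging demand gives qd = 4505 - 4p; rearranging supply gives qs = 5p - 265. Setting quantity demanded equal to quantity supplied, 4505 - 4p = 5p - 265, gives p* = 530 and q* = 2385.
Because the ceiling (368) lies below the market-clearing price, it is binding.
At p = 368: qd = 4505 - 4·368 = 3033 and qs = 5·368 - 265 = 1575.
Quantity traded falls to 1575. At q = 1575 the demand price is (4505 - 1575)/4 = 732.5 and the supply price is (265 + 1575)/5 = 368.
Deadweight loss = ½ · (732.5 - 368) · (2385 - 1575) = ½ · 364.5 · 810 = 147622.5.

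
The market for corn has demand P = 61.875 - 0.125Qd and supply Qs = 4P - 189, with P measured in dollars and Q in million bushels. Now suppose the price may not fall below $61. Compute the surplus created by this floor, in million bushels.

Rearranging demand gives Qd = 495 - 8P. Without the control the market clears where 495 - 8P = 4P - 189, i.e. P* = 57 and Q* = 39.
The floor of 61 is above the equilibrium price 57, so it binds.
At P = 61: Qd = 495 - 8·61 = 7 and Qs = 4·61 - 189 = 55.
Surplus = Qs - Qd = 55 - 7 = 48.

48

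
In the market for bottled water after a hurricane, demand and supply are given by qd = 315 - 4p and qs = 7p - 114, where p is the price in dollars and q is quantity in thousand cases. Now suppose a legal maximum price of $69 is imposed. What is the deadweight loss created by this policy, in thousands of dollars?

Setting quantity demanded equal to quantity supplied, 315 - 4p = 7p - 114, gives p* = 39 and q* = 159.
The ceiling of 69 is above the equilibrium price 39, so it is not binding; the market clears at p* = 39, q* = 159.
Since the control does not bind, no trades are prevented and deadweight loss is zero.

0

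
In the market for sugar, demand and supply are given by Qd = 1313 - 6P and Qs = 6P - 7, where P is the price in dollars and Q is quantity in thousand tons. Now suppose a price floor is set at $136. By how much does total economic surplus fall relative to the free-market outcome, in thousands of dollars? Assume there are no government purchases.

4056

Without the control the market clears where 1313 - 6P = 6P - 7, i.e. P* = 110 and Q* = 653.
Because the floor (136) lies above the market-clearing price, it is binding.
At P = 136: Qd = 1313 - 6·136 = 497 and Qs = 6·136 - 7 = 809.
Quantity traded falls to 497. At Q = 497 the demand price is (1313 - 497)/6 = 136 and the supply price is (7 + 497)/6 = 84.
Deadweight loss = ½ · (136 - 84) · (653 - 497) = ½ · 52 · 156 = 4056.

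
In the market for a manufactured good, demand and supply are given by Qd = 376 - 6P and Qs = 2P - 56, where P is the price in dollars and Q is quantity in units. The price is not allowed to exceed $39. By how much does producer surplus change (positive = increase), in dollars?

-555

Equilibrium: 376 - 6P = 2P - 56, so 432 = 8P and P* = 54, Q* = 52.
Because the ceiling (39) lies below the market-clearing price, it is binding.
At P = 39: Qd = 376 - 6·39 = 142 and Qs = 2·39 - 56 = 22.
Producer surplus without the control is ½ · (54 - 28) · 52 = 676.
With the ceiling, producers sell 22 units at 39, so PS = ½ · (39 - 28) · 22 = 121.
Change in producer surplus = 121 - 676 = -555.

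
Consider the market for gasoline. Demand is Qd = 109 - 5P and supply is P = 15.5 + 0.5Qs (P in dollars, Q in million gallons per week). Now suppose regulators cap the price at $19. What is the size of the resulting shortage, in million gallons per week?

Rearranging supply gives Qs = 2P - 31. Without the control the market clears where 109 - 5P = 2P - 31, i.e. P* = 20 and Q* = 9.
The ceiling of 19 is below the equilibrium price 20, so it binds.
At P = 19: Qd = 109 - 5·19 = 14 and Qs = 2·19 - 31 = 7.
Shortage = Qd - Qs = 14 - 7 = 7.

7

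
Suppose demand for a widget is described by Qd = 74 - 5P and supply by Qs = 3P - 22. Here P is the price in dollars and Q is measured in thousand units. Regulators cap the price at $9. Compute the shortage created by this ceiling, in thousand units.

Setting quantity demanded equal to quantity supplied, 74 - 5P = 3P - 22, gives P* = 12 and Q* = 14.
The ceiling of 9 is below the equilibrium price 12, so it binds.
At P = 9: Qd = 74 - 5·9 = 29 and Qs = 3·9 - 22 = 5.
Shortage = Qd - Qs = 29 - 5 = 24.

24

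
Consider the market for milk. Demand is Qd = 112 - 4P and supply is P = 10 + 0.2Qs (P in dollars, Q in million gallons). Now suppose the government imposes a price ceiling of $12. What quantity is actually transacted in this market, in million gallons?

10

Rearranging supply gives Qs = 5P - 50. In a free market, 112 - 4P = 5P - 50 gives the equilibrium P* = 18, Q* = 40.
Because the ceiling (12) lies below the market-clearing price, it is binding.
At P = 12: Qd = 112 - 4·12 = 64 and Qs = 5·12 - 50 = 10.
The quantity actually transacted is the short side, supply: 10.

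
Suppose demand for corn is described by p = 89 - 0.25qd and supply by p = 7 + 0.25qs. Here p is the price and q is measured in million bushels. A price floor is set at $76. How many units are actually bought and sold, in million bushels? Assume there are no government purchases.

Rearranging demand gives qd = 356 - 4p; rearranging supply gives qs = 4p - 28. Equilibrium: 356 - 4p = 4p - 28, so 384 = 8p and p* = 48, q* = 164.
The floor of 76 is above the equilibrium price 48, so it binds.
At p = 76: qd = 356 - 4·76 = 52 and qs = 4·76 - 28 = 276.
The quantity actually transacted is the short side, demand: 52.

52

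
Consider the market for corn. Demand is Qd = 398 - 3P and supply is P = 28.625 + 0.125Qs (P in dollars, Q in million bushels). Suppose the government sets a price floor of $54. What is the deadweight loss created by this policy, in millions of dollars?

0

Rearranging supply gives Qs = 8P - 229. Setting quantity demanded equal to quantity supplied, 398 - 3P = 8P - 229, gives P* = 57 and Q* = 227.
The floor of 54 is below the equilibrium price 57, so it is not binding; the market clears at P* = 57, Q* = 227.
Since the control does not bind, no trades are prevented and deadweight loss is zero.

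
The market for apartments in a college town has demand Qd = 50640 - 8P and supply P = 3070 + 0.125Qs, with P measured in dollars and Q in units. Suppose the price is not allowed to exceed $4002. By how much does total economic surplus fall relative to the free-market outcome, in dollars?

3897632

Rearranging supply gives Qs = 8P - 24560. In a free market, 50640 - 8P = 8P - 24560 gives the equilibrium P* = 4700, Q* = 13040.
Since 4002 < 4700, the ceiling is binding.
At P = 4002: Qd = 50640 - 8·4002 = 18624 and Qs = 8·4002 - 24560 = 7456.
Quantity traded falls to 7456. At Q = 7456 the demand price is (50640 - 7456)/8 = 5398 and the supply price is (24560 + 7456)/8 = 4002.
Deadweight loss = ½ · (5398 - 4002) · (13040 - 7456) = ½ · 1396 · 5584 = 3897632.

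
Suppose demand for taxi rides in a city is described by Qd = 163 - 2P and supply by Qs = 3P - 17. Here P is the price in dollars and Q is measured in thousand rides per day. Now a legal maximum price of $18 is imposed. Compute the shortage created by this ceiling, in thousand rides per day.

90

Setting quantity demanded equal to quantity supplied, 163 - 2P = 3P - 17, gives P* = 36 and Q* = 91.
Since 18 < 36, the ceiling is binding.
At P = 18: Qd = 163 - 2·18 = 127 and Qs = 3·18 - 17 = 37.
Shortage = Qd - Qs = 127 - 37 = 90.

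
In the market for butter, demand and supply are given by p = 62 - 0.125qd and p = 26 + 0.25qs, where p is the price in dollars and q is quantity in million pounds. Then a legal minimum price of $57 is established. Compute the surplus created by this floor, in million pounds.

84

Rearranging demand gives qd = 496 - 8p; rearranging supply gives qs = 4p - 104. Without the control the market clears where 496 - 8p = 4p - 104, i.e. p* = 50 and q* = 96.
The floor of 57 is above the equilibrium price 50, so it binds.
At p = 57: qd = 496 - 8·57 = 40 and qs = 4·57 - 104 = 124.
Surplus = qs - qd = 124 - 40 = 84.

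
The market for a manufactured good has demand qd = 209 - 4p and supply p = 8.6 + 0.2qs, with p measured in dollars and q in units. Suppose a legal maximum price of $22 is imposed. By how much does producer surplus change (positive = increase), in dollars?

Rearranging supply gives qs = 5p - 43. Without the control the market clears where 209 - 4p = 5p - 43, i.e. p* = 28 and q* = 97.
Since 22 < 28, the ceiling is binding.
At p = 22: qd = 209 - 4·22 = 121 and qs = 5·22 - 43 = 67.
Producer surplus without the control is ½ · (28 - 8.6) · 97 = 940.9.
With the ceiling, producers sell 67 units at 22, so PS = ½ · (22 - 8.6) · 67 = 448.9.
Change in producer surplus = 448.9 - 940.9 = -492.

-492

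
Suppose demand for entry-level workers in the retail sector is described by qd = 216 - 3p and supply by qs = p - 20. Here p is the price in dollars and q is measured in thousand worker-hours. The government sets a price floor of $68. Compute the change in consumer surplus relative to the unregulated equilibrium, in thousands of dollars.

-229.5

Setting quantity demanded equal to quantity supplied, 216 - 3p = p - 20, gives p* = 59 and q* = 39.
Because the floor (68) lies above the market-clearing price, it is binding.
At p = 68: qd = 216 - 3·68 = 12 and qs = 68 - 20 = 48.
Consumer surplus without the control is ½ · (72 - 59) · 39 = 253.5.
With the floor, consumers buy 12 units at 68, so CS = ½ · (72 - 68) · 12 = 24.
Change in consumer surplus = 24 - 253.5 = -229.5.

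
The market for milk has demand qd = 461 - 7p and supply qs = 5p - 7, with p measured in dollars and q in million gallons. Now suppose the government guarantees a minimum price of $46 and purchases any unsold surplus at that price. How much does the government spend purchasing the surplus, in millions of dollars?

Setting quantity demanded equal to quantity supplied, 461 - 7p = 5p - 7, gives p* = 39 and q* = 188.
Because the floor (46) lies above the market-clearing price, it is binding.
At p = 46: qd = 461 - 7·46 = 139 and qs = 5·46 - 7 = 223.
Surplus = qs - qd = 84.
Government expenditure = surplus × support price = 84 × 46 = 3864.

3864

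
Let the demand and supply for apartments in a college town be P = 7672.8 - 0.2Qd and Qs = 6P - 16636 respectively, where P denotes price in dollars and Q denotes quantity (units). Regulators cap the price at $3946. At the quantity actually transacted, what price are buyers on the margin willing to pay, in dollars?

6264.8

Rearranging demand gives Qd = 38364 - 5P. Equilibrium: 38364 - 5P = 6P - 16636, so 55000 = 11P and P* = 5000, Q* = 13364.
Since 3946 < 5000, the ceiling is binding.
At P = 3946: Qd = 38364 - 5·3946 = 18634 and Qs = 6·3946 - 16636 = 7040.
Only 7040 units reach the market. On the demand curve, the marginal buyer's willingness to pay at Q = 7040 is (38364 - 7040)/5 = 6264.8.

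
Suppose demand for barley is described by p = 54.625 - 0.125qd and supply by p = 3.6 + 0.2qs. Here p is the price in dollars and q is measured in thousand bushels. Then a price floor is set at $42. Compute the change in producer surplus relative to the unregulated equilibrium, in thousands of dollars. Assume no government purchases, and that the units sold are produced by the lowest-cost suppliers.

393.4

Rearranging demand gives qd = 437 - 8p; rearranging supply gives qs = 5p - 18. Equilibrium: 437 - 8p = 5p - 18, so 455 = 13p and p* = 35, q* = 157.
Because the floor (42) lies above the market-clearing price, it is binding.
At p = 42: qd = 437 - 8·42 = 101 and qs = 5·42 - 18 = 192.
Producer surplus without the control is ½ · (35 - 3.6) · 157 = 2464.9.
With the floor, 101 units are sold at 42. The supply price at q = 101 is 23.8, so PS = ½ · [(42 - 3.6) + (42 - 23.8)] · 101 = 2858.3.
Change in producer surplus = 2858.3 - 2464.9 = 393.4.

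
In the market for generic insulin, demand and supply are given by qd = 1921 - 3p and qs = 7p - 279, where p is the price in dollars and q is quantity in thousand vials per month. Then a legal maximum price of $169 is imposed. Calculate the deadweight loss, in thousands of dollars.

30345

Equilibrium: 1921 - 3p = 7p - 279, so 2200 = 10p and p* = 220, q* = 1261.
The ceiling of 169 is below the equilibrium price 220, so it binds.
At p = 169: qd = 1921 - 3·169 = 1414 and qs = 7·169 - 279 = 904.
Quantity traded falls to 904. At q = 904 the demand price is (1921 - 904)/3 = 339 and the supply price is (279 + 904)/7 = 169.
Deadweight loss = ½ · (339 - 169) · (1261 - 904) = ½ · 170 · 357 = 30345.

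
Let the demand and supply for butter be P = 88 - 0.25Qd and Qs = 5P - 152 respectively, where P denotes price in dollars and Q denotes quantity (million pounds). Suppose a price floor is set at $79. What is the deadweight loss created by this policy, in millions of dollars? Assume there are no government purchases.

1904.4

Rearranging demand gives Qd = 352 - 4P. Setting quantity demanded equal to quantity supplied, 352 - 4P = 5P - 152, gives P* = 56 and Q* = 128.
The floor of 79 is above the equilibrium price 56, so it binds.
At P = 79: Qd = 352 - 4·79 = 36 and Qs = 5·79 - 152 = 243.
Quantity traded falls to 36. At Q = 36 the demand price is (352 - 36)/4 = 79 and the supply price is (152 + 36)/5 = 37.6.
Deadweight loss = ½ · (79 - 37.6) · (128 - 36) = ½ · 41.4 · 92 = 1904.4.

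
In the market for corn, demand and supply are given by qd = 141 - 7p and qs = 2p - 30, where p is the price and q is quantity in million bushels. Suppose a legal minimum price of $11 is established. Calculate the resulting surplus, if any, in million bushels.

Equilibrium: 141 - 7p = 2p - 30, so 171 = 9p and p* = 19, q* = 8.
The floor of 11 is below the equilibrium price 19, so it is not binding; the market clears at p* = 19, q* = 8.
Since the control does not bind, there is no surplus.

0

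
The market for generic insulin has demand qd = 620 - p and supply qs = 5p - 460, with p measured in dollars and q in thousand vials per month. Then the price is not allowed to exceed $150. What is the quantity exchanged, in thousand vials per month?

Setting quantity demanded equal to quantity supplied, 620 - p = 5p - 460, gives p* = 180 and q* = 440.
Since 150 < 180, the ceiling is binding.
At p = 150: qd = 620 - 150 = 470 and qs = 5·150 - 460 = 290.
The quantity actually transacted is the short side, supply: 290.

290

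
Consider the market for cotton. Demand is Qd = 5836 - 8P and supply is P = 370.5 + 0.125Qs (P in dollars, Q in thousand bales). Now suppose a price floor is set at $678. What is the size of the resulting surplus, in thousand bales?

Rearranging supply gives Qs = 8P - 2964. Setting quantity demanded equal to quantity supplied, 5836 - 8P = 8P - 2964, gives P* = 550 and Q* = 1436.
Since 678 > 550, the floor is binding.
At P = 678: Qd = 5836 - 8·678 = 412 and Qs = 8·678 - 2964 = 2460.
Surplus = Qs - Qd = 2460 - 412 = 2048.

2048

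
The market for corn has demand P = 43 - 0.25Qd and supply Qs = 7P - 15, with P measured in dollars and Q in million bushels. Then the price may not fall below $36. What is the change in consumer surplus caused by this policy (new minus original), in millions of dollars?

-1254

Rearranging demand gives Qd = 172 - 4P. Setting quantity demanded equal to quantity supplied, 172 - 4P = 7P - 15, gives P* = 17 and Q* = 104.
The floor of 36 is above the equilibrium price 17, so it binds.
At P = 36: Qd = 172 - 4·36 = 28 and Qs = 7·36 - 15 = 237.
Consumer surplus without the control is ½ · (43 - 17) · 104 = 1352.
With the floor, consumers buy 28 units at 36, so CS = ½ · (43 - 36) · 28 = 98.
Change in consumer surplus = 98 - 1352 = -1254.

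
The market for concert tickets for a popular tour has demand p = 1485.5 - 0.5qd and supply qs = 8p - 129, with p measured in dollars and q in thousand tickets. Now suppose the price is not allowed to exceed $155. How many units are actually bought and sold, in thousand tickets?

1111

Rearranging demand gives qd = 2971 - 2p. In a free market, 2971 - 2p = 8p - 129 gives the equilibrium p* = 310, q* = 2351.
Because the ceiling (155) lies below the market-clearing price, it is binding.
At p = 155: qd = 2971 - 2·155 = 2661 and qs = 8·155 - 129 = 1111.
The quantity actually transacted is the short side, supply: 1111.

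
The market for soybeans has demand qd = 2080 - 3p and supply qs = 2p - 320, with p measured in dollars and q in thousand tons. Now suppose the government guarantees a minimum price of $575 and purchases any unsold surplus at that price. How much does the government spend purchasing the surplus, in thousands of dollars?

Without the control the market clears where 2080 - 3p = 2p - 320, i.e. p* = 480 and q* = 640.
Because the floor (575) lies above the market-clearing price, it is binding.
At p = 575: qd = 2080 - 3·575 = 355 and qs = 2·575 - 320 = 830.
Surplus = qs - qd = 475.
Government expenditure = surplus × support price = 475 × 575 = 273125.

273125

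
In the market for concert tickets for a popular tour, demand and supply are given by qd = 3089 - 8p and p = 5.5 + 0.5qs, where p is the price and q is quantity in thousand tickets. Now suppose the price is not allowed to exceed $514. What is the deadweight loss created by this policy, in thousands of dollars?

0

Rearranging supply gives qs = 2p - 11. In a free market, 3089 - 8p = 2p - 11 gives the equilibrium p* = 310, q* = 609.
The ceiling of 514 is above the equilibrium price 310, so it is not binding; the market clears at p* = 310, q* = 609.
Since the control does not bind, no trades are prevented and deadweight loss is zero.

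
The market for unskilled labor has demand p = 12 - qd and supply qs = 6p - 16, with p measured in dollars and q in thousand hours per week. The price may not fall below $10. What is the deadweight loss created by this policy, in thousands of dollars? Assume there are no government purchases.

21

Rearranging demand gives qd = 12 - p. Setting quantity demanded equal to quantity supplied, 12 - p = 6p - 16, gives p* = 4 and q* = 8.
The floor of 10 is above the equilibrium price 4, so it binds.
At p = 10: qd = 12 - 10 = 2 and qs = 6·10 - 16 = 44.
Quantity traded falls to 2. At q = 2 the demand price is 12 - 2 = 10 and the supply price is (16 + 2)/6 = 3.
Deadweight loss = ½ · (10 - 3) · (8 - 2) = ½ · 7 · 6 = 21.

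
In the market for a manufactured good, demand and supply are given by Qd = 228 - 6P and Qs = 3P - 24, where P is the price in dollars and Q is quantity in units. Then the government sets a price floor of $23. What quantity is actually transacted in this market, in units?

60

Equilibrium: 228 - 6P = 3P - 24, so 252 = 9P and P* = 28, Q* = 60.
Since 23 is below P* = 28, the floor does not bind and the free-market outcome prevails.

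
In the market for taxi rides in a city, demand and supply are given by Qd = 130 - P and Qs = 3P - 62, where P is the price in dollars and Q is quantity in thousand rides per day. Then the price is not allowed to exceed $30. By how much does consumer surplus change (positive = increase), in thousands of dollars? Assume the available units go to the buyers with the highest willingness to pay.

Equilibrium: 130 - P = 3P - 62, so 192 = 4P and P* = 48, Q* = 82.
Because the ceiling (30) lies below the market-clearing price, it is binding.
At P = 30: Qd = 130 - 30 = 100 and Qs = 3·30 - 62 = 28.
Consumer surplus without the control is ½ · (130 - 48) · 82 = 3362.
With the ceiling, 28 units are sold at 30 (assume they go to the highest-value buyers). The demand price at Q = 28 is 102, so CS = ½ · [(130 - 30) + (102 - 30)] · 28 = 2408.
Change in consumer surplus = 2408 - 3362 = -954.

-954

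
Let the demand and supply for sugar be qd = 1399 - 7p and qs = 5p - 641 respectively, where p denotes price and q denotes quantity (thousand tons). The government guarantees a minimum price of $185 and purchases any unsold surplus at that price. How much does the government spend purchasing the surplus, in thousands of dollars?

Setting quantity demanded equal to quantity supplied, 1399 - 7p = 5p - 641, gives p* = 170 and q* = 209.
Because the floor (185) lies above the market-clearing price, it is binding.
At p = 185: qd = 1399 - 7·185 = 104 and qs = 5·185 - 641 = 284.
Surplus = qs - qd = 180.
Government expenditure = surplus × support price = 180 × 185 = 33300.

33300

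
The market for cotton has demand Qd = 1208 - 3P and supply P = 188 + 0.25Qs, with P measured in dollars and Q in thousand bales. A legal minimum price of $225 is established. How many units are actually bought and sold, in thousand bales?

368

Rearranging supply gives Qs = 4P - 752. Equilibrium: 1208 - 3P = 4P - 752, so 1960 = 7P and P* = 280, Q* = 368.
The floor of 225 is below the equilibrium price 280, so it is not binding; the market clears at P* = 280, Q* = 368.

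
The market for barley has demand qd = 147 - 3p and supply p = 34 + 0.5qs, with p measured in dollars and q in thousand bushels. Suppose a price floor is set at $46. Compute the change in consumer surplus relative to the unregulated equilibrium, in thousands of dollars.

Rearranging supply gives qs = 2p - 68. In a free market, 147 - 3p = 2p - 68 gives the equilibrium p* = 43, q* = 18.
The floor of 46 is above the equilibrium price 43, so it binds.
At p = 46: qd = 147 - 3·46 = 9 and qs = 2·46 - 68 = 24.
Consumer surplus without the control is ½ · (49 - 43) · 18 = 54.
With the floor, consumers buy 9 units at 46, so CS = ½ · (49 - 46) · 9 = 13.5.
Change in consumer surplus = 13.5 - 54 = -40.5.

-40.5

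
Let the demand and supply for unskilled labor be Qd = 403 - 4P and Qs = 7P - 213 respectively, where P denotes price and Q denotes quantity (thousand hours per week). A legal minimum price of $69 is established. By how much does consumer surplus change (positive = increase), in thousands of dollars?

-1989

Without the control the market clears where 403 - 4P = 7P - 213, i.e. P* = 56 and Q* = 179.
Since 69 > 56, the floor is binding.
At P = 69: Qd = 403 - 4·69 = 127 and Qs = 7·69 - 213 = 270.
Consumer surplus without the control is ½ · (100.75 - 56) · 179 = 4005.125.
With the floor, consumers buy 127 units at 69, so CS = ½ · (100.75 - 69) · 127 = 2016.125.
Change in consumer surplus = 2016.125 - 4005.125 = -1989.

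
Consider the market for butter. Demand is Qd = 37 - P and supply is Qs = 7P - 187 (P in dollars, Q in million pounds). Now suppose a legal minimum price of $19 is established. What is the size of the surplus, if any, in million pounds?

0

Without the control the market clears where 37 - P = 7P - 187, i.e. P* = 28 and Q* = 9.
The floor of 19 is below the equilibrium price 28, so it is not binding; the market clears at P* = 28, Q* = 9.
Since the control does not bind, there is no surplus.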